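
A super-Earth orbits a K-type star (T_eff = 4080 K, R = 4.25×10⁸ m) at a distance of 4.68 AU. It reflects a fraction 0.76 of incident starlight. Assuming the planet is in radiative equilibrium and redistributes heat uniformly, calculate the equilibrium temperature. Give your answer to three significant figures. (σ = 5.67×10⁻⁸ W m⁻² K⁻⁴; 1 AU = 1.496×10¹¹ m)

d = 4.68 AU = 7.00×10¹¹ m.
L = 4πR_⋆²σT_⋆⁴ = 4π(4.25×10⁸)² × 5.67×10⁻⁸ × (4080)⁴ = 3.57×10²⁵ W.
S = L/(4πd²) = 5.79 W m⁻².
Energy balance: absorbed = emitted ⇒ πR²·S(1−A) = 4πR²·σT_eq⁴, so T_eq⁴ = S(1−A)/(4σ).
T_eq = [5.79 × 0.24 / (4 × 5.67×10⁻⁸)]^(1/4) = (6.13×10⁶)^(1/4) = 49.8 K.

T_eq ≈ 49.8 K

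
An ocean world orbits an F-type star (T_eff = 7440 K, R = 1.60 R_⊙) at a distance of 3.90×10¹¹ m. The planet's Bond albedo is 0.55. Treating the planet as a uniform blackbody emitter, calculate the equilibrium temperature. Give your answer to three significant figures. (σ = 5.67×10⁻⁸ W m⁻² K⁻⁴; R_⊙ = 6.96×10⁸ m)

R_⋆ = 1.60 × 6.96×10⁸ = 1.11×10⁹ m.
L = 4πR_⋆²σT_⋆⁴ = 4π(1.11×10⁹)² × 5.67×10⁻⁸ × (7440)⁴ = 2.71×10²⁷ W.
S = L/(4πd²) = 1420 W m⁻².
Energy balance: absorbed = emitted ⇒ πR²·S(1−A) = 4πR²·σT_eq⁴, so T_eq⁴ = S(1−A)/(4σ).
T_eq = [1420 × 0.45 / (4 × 5.67×10⁻⁸)]^(1/4) = (2.81×10⁹)^(1/4) = 230 K.

T_eq ≈ 230 K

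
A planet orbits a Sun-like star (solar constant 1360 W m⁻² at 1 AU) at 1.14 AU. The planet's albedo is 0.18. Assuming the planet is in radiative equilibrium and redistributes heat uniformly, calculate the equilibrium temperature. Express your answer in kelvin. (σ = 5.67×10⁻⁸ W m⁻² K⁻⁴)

Flux at 1.14 AU: S = 1360/1.14² = 1050 W m⁻².
Energy balance: absorbed = emitted ⇒ πR²·S(1−A) = 4πR²·σT_eq⁴, so T_eq⁴ = S(1−A)/(4σ).
T_eq = [1050 × 0.82 / (4 × 5.67×10⁻⁸)]^(1/4) = (3.78×10⁹)^(1/4) = 248 K.

T_eq ≈ 248 K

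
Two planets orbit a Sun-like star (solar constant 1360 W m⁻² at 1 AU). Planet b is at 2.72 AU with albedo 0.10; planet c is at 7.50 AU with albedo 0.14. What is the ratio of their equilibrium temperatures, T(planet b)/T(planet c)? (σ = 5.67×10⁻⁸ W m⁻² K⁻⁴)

T₁/T₂ ≈ 1.680

T_eq = [S₀(1−A)/(4σd²)]^(1/4), so T ∝ (1−A)^(1/4) / √d.
T₁ = [1360×0.90/(4×5.67×10⁻⁸×2.72²)]^(1/4) = 164.34 K.
T₂ = [1360×0.86/(4×5.67×10⁻⁸×7.50²)]^(1/4) = 97.85 K.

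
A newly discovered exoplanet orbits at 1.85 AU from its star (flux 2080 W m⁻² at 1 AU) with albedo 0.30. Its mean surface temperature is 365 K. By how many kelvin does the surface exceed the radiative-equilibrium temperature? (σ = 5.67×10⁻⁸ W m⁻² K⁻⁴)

ΔT ≈ 156.9 K

S = 2080/1.85² = 607.7 W m⁻².
T_eq = [S(1−A)/(4σ)]^(1/4) = [607.7×0.70/(4×5.67×10⁻⁸)]^(1/4) = 208.1 K.
ΔT = T_surf − T_eq = 365 − 208.1.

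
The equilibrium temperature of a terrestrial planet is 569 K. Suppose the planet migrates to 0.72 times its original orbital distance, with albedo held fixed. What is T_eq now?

T_eq ≈ 671 K

T_eq ∝ L^(1/4) · d^(−1/2).
T′ = 569 / 0.72^(1/2) = 671 K.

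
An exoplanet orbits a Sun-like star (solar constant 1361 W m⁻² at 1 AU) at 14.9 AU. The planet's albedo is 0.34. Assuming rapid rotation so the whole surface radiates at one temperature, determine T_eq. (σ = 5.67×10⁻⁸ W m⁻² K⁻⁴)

T_eq ≈ 65.0 K

Flux at 14.9 AU: S = 1361/14.9² = 6.13 W m⁻².
Energy balance: absorbed = emitted ⇒ πR²·S(1−A) = 4πR²·σT_eq⁴, so T_eq⁴ = S(1−A)/(4σ).
T_eq = [6.13 × 0.66 / (4 × 5.67×10⁻⁸)]^(1/4) = (1.78×10⁷)^(1/4) = 65.0 K.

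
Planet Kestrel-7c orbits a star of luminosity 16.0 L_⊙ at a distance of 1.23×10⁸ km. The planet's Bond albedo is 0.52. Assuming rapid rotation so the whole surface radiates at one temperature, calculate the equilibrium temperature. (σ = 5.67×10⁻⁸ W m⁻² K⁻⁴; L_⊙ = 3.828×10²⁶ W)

d = 1.23×10⁸ km = 1.23×10¹¹ m.
L = 16.0 × 3.828×10²⁶ = 6.12×10²⁷ W.
Flux: S = L/(4πd²) = 6.12×10²⁷/(4π×(1.23×10¹¹)²) = 3.22×10⁴ W m⁻².
Energy balance: absorbed = emitted ⇒ πR²·S(1−A) = 4πR²·σT_eq⁴, so T_eq⁴ = S(1−A)/(4σ).
T_eq = [3.22×10⁴ × 0.48 / (4 × 5.67×10⁻⁸)]^(1/4) = (6.82×10¹⁰)^(1/4) = 511 K.

T_eq ≈ 511 K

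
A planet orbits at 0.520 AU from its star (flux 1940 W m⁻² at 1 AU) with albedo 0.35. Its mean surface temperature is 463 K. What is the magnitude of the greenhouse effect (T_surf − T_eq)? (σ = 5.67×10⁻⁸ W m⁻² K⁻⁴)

S = 1940/0.520² = 7175 W m⁻².
T_eq = [S(1−A)/(4σ)]^(1/4) = [7175×0.65/(4×5.67×10⁻⁸)]^(1/4) = 378.7 K.
ΔT = T_surf − T_eq = 463 − 378.7.

ΔT ≈ 84.3 K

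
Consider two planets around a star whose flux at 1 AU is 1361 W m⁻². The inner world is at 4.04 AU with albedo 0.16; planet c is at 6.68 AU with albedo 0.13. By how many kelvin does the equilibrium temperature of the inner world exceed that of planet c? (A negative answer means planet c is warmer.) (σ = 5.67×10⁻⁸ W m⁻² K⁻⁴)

T_eq = [S₀(1−A)/(4σd²)]^(1/4), so T ∝ (1−A)^(1/4) / √d.
T₁ = [1361×0.84/(4×5.67×10⁻⁸×4.04²)]^(1/4) = 132.57 K.
T₂ = [1361×0.87/(4×5.67×10⁻⁸×6.68²)]^(1/4) = 104.00 K.

ΔT ≈ 28.6 K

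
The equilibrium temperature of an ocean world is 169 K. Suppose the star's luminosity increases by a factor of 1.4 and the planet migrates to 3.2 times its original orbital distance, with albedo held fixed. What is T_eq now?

T_eq ≈ 103 K

T_eq ∝ L^(1/4) · d^(−1/2).
T′ = 169 × 1.4^(1/4) / 3.2^(1/2) = 103 K.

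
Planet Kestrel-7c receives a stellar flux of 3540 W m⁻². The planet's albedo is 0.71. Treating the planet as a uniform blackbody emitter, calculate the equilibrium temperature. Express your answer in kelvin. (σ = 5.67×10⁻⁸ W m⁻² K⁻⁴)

T_eq ≈ 259 K

Energy balance: absorbed = emitted ⇒ πR²·S(1−A) = 4πR²·σT_eq⁴, so T_eq⁴ = S(1−A)/(4σ).
T_eq = [3540 × 0.29 / (4 × 5.67×10⁻⁸)]^(1/4) = (4.53×10⁹)^(1/4) = 259 K.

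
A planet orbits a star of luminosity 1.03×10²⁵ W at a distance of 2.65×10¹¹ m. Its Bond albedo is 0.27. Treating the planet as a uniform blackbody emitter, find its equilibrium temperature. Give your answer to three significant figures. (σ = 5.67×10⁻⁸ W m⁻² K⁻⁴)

T_eq ≈ 78.3 K

Flux: S = L/(4πd²) = 1.03×10²⁵/(4π×(2.65×10¹¹)²) = 11.7 W m⁻².
Energy balance: absorbed = emitted ⇒ πR²·S(1−A) = 4πR²·σT_eq⁴, so T_eq⁴ = S(1−A)/(4σ).
T_eq = [11.7 × 0.73 / (4 × 5.67×10⁻⁸)]^(1/4) = (3.76×10⁷)^(1/4) = 78.3 K.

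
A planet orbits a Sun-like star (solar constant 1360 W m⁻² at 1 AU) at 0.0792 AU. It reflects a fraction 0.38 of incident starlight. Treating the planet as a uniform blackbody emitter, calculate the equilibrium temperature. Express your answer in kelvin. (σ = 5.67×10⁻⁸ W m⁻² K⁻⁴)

Flux at 0.0792 AU: S = 1360/0.0792² = 2.17×10⁵ W m⁻².
Energy balance: absorbed = emitted ⇒ πR²·S(1−A) = 4πR²·σT_eq⁴, so T_eq⁴ = S(1−A)/(4σ).
T_eq = [2.17×10⁵ × 0.62 / (4 × 5.67×10⁻⁸)]^(1/4) = (5.93×10¹¹)^(1/4) = 877 K.

T_eq ≈ 877 K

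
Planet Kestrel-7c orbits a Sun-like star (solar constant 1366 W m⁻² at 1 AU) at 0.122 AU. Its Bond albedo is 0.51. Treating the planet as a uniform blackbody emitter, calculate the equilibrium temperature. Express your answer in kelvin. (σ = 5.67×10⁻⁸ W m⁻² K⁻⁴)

T_eq ≈ 667 K

Flux at 0.122 AU: S = 1366/0.122² = 9.18×10⁴ W m⁻².
Energy balance: absorbed = emitted ⇒ πR²·S(1−A) = 4πR²·σT_eq⁴, so T_eq⁴ = S(1−A)/(4σ).
T_eq = [9.18×10⁴ × 0.49 / (4 × 5.67×10⁻⁸)]^(1/4) = (1.98×10¹¹)^(1/4) = 667 K.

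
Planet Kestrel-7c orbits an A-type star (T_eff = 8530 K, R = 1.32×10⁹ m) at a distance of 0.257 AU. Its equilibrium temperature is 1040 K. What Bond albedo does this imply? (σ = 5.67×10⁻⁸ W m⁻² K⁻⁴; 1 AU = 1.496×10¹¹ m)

d = 0.257 AU = 3.84×10¹⁰ m.
L = 4πR_⋆²σT_⋆⁴ = 4π(1.32×10⁹)² × 5.67×10⁻⁸ × (8530)⁴ = 6.57×10²⁷ W.
S = L/(4πd²) = 3.54×10⁵ W m⁻².
From T_eq⁴ = S(1−A)/(4σ): 1−A = 4σT_eq⁴/S.
1−A = 4 × 5.67×10⁻⁸ × (1040)⁴ / 3.54×10⁵ = 0.750.

A ≈ 0.25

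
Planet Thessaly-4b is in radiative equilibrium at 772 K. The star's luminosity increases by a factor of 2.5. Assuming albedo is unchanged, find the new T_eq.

T_eq ≈ 971 K

T_eq ∝ L^(1/4) · d^(−1/2).
T′ = 772 × 2.5^(1/4) = 971 K.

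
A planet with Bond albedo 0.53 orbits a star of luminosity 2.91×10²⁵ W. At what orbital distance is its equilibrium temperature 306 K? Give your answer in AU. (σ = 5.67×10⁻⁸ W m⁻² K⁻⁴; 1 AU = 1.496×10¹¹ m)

From T_eq⁴ = L(1−A)/(16πσd²): d = √[L(1−A)/(16πσT_eq⁴)].
d = √[2.91×10²⁵ × 0.47 / (16π × 5.67×10⁻⁸ × (306)⁴)] = 2.34×10¹⁰ m = 0.156 AU.

d ≈ 0.156 AU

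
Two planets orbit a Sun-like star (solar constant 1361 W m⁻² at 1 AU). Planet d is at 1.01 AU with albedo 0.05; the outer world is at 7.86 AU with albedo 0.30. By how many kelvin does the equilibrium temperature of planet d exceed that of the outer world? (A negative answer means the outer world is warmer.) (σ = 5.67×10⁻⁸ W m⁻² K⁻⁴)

ΔT ≈ 182.6 K

T_eq = [S₀(1−A)/(4σd²)]^(1/4), so T ∝ (1−A)^(1/4) / √d.
T₁ = [1361×0.95/(4×5.67×10⁻⁸×1.01²)]^(1/4) = 273.42 K.
T₂ = [1361×0.70/(4×5.67×10⁻⁸×7.86²)]^(1/4) = 90.81 K.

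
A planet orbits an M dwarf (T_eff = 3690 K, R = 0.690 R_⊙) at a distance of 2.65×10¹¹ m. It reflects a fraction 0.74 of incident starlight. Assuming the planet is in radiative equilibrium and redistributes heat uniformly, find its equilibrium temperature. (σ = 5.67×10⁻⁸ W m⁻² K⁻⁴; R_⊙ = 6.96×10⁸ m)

R_⋆ = 0.690 × 6.96×10⁸ = 4.80×10⁸ m.
L = 4πR_⋆²σT_⋆⁴ = 4π(4.80×10⁸)² × 5.67×10⁻⁸ × (3690)⁴ = 3.05×10²⁵ W.
S = L/(4πd²) = 34.5 W m⁻².
Energy balance: absorbed = emitted ⇒ πR²·S(1−A) = 4πR²·σT_eq⁴, so T_eq⁴ = S(1−A)/(4σ).
T_eq = [34.5 × 0.26 / (4 × 5.67×10⁻⁸)]^(1/4) = (3.96×10⁷)^(1/4) = 79.3 K.

T_eq ≈ 79.3 K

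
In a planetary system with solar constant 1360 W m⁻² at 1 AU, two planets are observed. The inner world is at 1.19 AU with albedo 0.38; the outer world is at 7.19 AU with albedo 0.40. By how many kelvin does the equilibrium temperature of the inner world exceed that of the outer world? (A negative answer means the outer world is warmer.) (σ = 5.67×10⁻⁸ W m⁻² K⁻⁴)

T_eq = [S₀(1−A)/(4σd²)]^(1/4), so T ∝ (1−A)^(1/4) / √d.
T₁ = [1360×0.62/(4×5.67×10⁻⁸×1.19²)]^(1/4) = 226.36 K.
T₂ = [1360×0.60/(4×5.67×10⁻⁸×7.19²)]^(1/4) = 91.34 K.

ΔT ≈ 135.0 K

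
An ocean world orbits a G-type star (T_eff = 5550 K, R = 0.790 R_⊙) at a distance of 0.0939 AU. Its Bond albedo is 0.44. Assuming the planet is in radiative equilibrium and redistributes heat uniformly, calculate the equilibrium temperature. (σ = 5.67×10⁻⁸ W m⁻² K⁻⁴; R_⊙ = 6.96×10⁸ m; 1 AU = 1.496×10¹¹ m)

T_eq ≈ 672 K

R_⋆ = 0.790 × 6.96×10⁸ = 5.50×10⁸ m.
d = 0.0939 AU = 1.40×10¹⁰ m.
L = 4πR_⋆²σT_⋆⁴ = 4π(5.50×10⁸)² × 5.67×10⁻⁸ × (5550)⁴ = 2.04×10²⁶ W.
S = L/(4πd²) = 8.24×10⁴ W m⁻².
Energy balance: absorbed = emitted ⇒ πR²·S(1−A) = 4πR²·σT_eq⁴, so T_eq⁴ = S(1−A)/(4σ).
T_eq = [8.24×10⁴ × 0.56 / (4 × 5.67×10⁻⁸)]^(1/4) = (2.04×10¹¹)^(1/4) = 672 K.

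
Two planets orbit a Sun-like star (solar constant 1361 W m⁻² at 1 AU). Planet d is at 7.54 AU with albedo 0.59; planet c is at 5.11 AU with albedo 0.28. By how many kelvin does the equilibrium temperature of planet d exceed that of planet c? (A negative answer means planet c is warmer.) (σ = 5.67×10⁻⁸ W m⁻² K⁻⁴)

ΔT ≈ -32.3 K

T_eq = [S₀(1−A)/(4σd²)]^(1/4), so T ∝ (1−A)^(1/4) / √d.
T₁ = [1361×0.41/(4×5.67×10⁻⁸×7.54²)]^(1/4) = 81.11 K.
T₂ = [1361×0.72/(4×5.67×10⁻⁸×5.11²)]^(1/4) = 113.42 K.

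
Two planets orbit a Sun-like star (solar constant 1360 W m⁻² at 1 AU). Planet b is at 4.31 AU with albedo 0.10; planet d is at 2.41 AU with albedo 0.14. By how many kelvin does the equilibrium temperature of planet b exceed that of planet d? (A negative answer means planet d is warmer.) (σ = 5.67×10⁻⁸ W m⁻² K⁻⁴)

ΔT ≈ -42.1 K

T_eq = [S₀(1−A)/(4σd²)]^(1/4), so T ∝ (1−A)^(1/4) / √d.
T₁ = [1360×0.90/(4×5.67×10⁻⁸×4.31²)]^(1/4) = 130.56 K.
T₂ = [1360×0.86/(4×5.67×10⁻⁸×2.41²)]^(1/4) = 172.62 K.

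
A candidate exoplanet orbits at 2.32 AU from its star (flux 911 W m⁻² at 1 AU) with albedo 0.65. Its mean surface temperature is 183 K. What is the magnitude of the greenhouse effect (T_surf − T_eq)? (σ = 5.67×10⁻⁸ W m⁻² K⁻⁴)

S = 911/2.32² = 169.3 W m⁻².
T_eq = [S(1−A)/(4σ)]^(1/4) = [169.3×0.35/(4×5.67×10⁻⁸)]^(1/4) = 127.1 K.
ΔT = T_surf − T_eq = 183 − 127.1.

ΔT ≈ 55.9 K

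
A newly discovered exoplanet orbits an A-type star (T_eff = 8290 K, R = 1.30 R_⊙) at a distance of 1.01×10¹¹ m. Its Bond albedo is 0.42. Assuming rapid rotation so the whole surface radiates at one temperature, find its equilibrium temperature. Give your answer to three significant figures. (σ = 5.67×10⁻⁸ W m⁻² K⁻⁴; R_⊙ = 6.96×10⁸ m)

R_⋆ = 1.30 × 6.96×10⁸ = 9.05×10⁸ m.
L = 4πR_⋆²σT_⋆⁴ = 4π(9.05×10⁸)² × 5.67×10⁻⁸ × (8290)⁴ = 2.75×10²⁷ W.
S = L/(4πd²) = 2.15×10⁴ W m⁻².
Energy balance: absorbed = emitted ⇒ πR²·S(1−A) = 4πR²·σT_eq⁴, so T_eq⁴ = S(1−A)/(4σ).
T_eq = [2.15×10⁴ × 0.58 / (4 × 5.67×10⁻⁸)]^(1/4) = (5.50×10¹⁰)^(1/4) = 484 K.

T_eq ≈ 484 K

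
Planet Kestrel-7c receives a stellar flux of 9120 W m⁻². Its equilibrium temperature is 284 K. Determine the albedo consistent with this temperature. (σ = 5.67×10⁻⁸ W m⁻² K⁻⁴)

From T_eq⁴ = S(1−A)/(4σ): 1−A = 4σT_eq⁴/S.
1−A = 4 × 5.67×10⁻⁸ × (284)⁴ / 9120 = 0.162.

A ≈ 0.84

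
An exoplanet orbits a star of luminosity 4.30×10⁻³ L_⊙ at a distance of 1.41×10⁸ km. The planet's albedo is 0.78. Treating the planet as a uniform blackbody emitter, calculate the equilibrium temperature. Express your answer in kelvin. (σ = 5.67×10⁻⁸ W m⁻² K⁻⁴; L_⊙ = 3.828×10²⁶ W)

d = 1.41×10⁸ km = 1.41×10¹¹ m.
L = 4.30×10⁻³ × 3.828×10²⁶ = 1.65×10²⁴ W.
Flux: S = L/(4πd²) = 1.65×10²⁴/(4π×(1.41×10¹¹)²) = 6.59 W m⁻².
Energy balance: absorbed = emitted ⇒ πR²·S(1−A) = 4πR²·σT_eq⁴, so T_eq⁴ = S(1−A)/(4σ).
T_eq = [6.59 × 0.22 / (4 × 5.67×10⁻⁸)]^(1/4) = (6.39×10⁶)^(1/4) = 50.3 K.

T_eq ≈ 50.3 K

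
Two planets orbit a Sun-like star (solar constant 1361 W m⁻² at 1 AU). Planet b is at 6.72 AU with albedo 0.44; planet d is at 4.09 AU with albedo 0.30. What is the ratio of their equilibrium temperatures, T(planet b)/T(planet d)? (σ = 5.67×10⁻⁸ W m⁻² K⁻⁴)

T₁/T₂ ≈ 0.738

T_eq = [S₀(1−A)/(4σd²)]^(1/4), so T ∝ (1−A)^(1/4) / √d.
T₁ = [1361×0.56/(4×5.67×10⁻⁸×6.72²)]^(1/4) = 92.88 K.
T₂ = [1361×0.70/(4×5.67×10⁻⁸×4.09²)]^(1/4) = 125.88 K.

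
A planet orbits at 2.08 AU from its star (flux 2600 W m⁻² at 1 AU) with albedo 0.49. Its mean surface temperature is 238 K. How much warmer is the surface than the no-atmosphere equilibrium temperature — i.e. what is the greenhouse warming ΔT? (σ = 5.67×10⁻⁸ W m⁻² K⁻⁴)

S = 2600/2.08² = 601.0 W m⁻².
T_eq = [S(1−A)/(4σ)]^(1/4) = [601.0×0.51/(4×5.67×10⁻⁸)]^(1/4) = 191.7 K.
ΔT = T_surf − T_eq = 238 − 191.7.

ΔT ≈ 46.3 K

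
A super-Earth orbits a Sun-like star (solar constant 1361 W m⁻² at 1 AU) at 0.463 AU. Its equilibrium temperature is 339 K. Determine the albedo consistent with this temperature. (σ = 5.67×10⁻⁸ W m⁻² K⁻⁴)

A ≈ 0.53

Flux at 0.463 AU: S = 1361/0.463² = 6350 W m⁻².
From T_eq⁴ = S(1−A)/(4σ): 1−A = 4σT_eq⁴/S.
1−A = 4 × 5.67×10⁻⁸ × (339)⁴ / 6350 = 0.472.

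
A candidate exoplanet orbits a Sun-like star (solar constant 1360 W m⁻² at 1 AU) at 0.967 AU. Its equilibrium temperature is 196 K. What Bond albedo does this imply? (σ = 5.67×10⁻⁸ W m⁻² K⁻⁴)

A ≈ 0.77

Flux at 0.967 AU: S = 1360/0.967² = 1450 W m⁻².
From T_eq⁴ = S(1−A)/(4σ): 1−A = 4σT_eq⁴/S.
1−A = 4 × 5.67×10⁻⁸ × (196)⁴ / 1450 = 0.230.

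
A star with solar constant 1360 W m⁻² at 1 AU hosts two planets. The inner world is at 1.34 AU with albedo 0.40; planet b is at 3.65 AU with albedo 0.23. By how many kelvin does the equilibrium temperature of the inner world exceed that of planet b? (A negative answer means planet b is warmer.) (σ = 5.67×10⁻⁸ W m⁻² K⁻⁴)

ΔT ≈ 75.1 K

T_eq = [S₀(1−A)/(4σd²)]^(1/4), so T ∝ (1−A)^(1/4) / √d.
T₁ = [1360×0.60/(4×5.67×10⁻⁸×1.34²)]^(1/4) = 211.57 K.
T₂ = [1360×0.77/(4×5.67×10⁻⁸×3.65²)]^(1/4) = 136.44 K.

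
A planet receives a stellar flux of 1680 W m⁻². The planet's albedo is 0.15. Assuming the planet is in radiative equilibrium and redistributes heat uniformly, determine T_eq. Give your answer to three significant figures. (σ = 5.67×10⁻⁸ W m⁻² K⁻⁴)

T_eq ≈ 282 K

Energy balance: absorbed = emitted ⇒ πR²·S(1−A) = 4πR²·σT_eq⁴, so T_eq⁴ = S(1−A)/(4σ).
T_eq = [1680 × 0.85 / (4 × 5.67×10⁻⁸)]^(1/4) = (6.30×10⁹)^(1/4) = 282 K.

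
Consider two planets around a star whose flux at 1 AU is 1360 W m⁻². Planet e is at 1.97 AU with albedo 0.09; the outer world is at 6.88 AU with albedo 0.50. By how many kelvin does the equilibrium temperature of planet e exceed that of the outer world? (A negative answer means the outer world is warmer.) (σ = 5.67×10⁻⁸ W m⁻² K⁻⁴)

T_eq = [S₀(1−A)/(4σd²)]^(1/4), so T ∝ (1−A)^(1/4) / √d.
T₁ = [1360×0.91/(4×5.67×10⁻⁸×1.97²)]^(1/4) = 193.64 K.
T₂ = [1360×0.50/(4×5.67×10⁻⁸×6.88²)]^(1/4) = 89.21 K.

ΔT ≈ 104.4 K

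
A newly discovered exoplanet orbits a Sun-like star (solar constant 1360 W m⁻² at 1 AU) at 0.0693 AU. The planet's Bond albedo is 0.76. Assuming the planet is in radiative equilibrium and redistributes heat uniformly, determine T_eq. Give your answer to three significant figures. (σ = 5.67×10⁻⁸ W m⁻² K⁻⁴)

T_eq ≈ 740 K

Flux at 0.0693 AU: S = 1360/0.0693² = 2.83×10⁵ W m⁻².
Energy balance: absorbed = emitted ⇒ πR²·S(1−A) = 4πR²·σT_eq⁴, so T_eq⁴ = S(1−A)/(4σ).
T_eq = [2.83×10⁵ × 0.24 / (4 × 5.67×10⁻⁸)]^(1/4) = (3.00×10¹¹)^(1/4) = 740 K.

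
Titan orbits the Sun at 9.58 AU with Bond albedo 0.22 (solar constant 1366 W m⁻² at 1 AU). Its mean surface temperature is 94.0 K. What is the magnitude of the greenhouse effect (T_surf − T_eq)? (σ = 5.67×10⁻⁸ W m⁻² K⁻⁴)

ΔT ≈ 9.4 K

S = 1366/9.58² = 14.88 W m⁻².
T_eq = [S(1−A)/(4σ)]^(1/4) = [14.88×0.78/(4×5.67×10⁻⁸)]^(1/4) = 84.6 K.
ΔT = T_surf − T_eq = 94 − 84.6.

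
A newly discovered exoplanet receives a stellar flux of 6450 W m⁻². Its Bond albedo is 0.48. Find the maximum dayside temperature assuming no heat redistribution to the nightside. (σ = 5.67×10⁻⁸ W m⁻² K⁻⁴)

With no redistribution each surface element balances locally: S(1−A) = σT⁴.
T = [6450 × 0.52 / 5.67×10⁻⁸]^(1/4) = (5.92×10¹⁰)^(1/4) = 493 K.

T_ss ≈ 493 K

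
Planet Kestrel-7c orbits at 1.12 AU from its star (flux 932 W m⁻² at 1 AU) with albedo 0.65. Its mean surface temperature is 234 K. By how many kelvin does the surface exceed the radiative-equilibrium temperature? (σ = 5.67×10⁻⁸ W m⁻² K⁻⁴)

ΔT ≈ 50.0 K

S = 932/1.12² = 743.0 W m⁻².
T_eq = [S(1−A)/(4σ)]^(1/4) = [743.0×0.35/(4×5.67×10⁻⁸)]^(1/4) = 184.0 K.
ΔT = T_surf − T_eq = 234 − 184.0.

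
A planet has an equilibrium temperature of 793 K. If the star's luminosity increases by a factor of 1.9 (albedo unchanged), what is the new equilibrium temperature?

T_eq ≈ 931 K

T_eq ∝ L^(1/4) · d^(−1/2).
T′ = 793 × 1.9^(1/4) = 931 K.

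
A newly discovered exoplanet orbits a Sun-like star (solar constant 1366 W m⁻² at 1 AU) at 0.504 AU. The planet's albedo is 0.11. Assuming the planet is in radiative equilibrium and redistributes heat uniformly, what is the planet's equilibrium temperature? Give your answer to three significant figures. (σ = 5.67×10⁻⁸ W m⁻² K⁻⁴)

Flux at 0.504 AU: S = 1366/0.504² = 5380 W m⁻².
Energy balance: absorbed = emitted ⇒ πR²·S(1−A) = 4πR²·σT_eq⁴, so T_eq⁴ = S(1−A)/(4σ).
T_eq = [5380 × 0.89 / (4 × 5.67×10⁻⁸)]^(1/4) = (2.11×10¹⁰)^(1/4) = 381 K.

T_eq ≈ 381 K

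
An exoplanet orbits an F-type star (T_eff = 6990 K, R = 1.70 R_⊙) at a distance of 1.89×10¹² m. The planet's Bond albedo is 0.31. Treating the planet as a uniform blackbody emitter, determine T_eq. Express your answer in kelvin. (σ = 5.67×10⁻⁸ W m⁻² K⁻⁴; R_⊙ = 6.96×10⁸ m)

T_eq ≈ 113 K

R_⋆ = 1.70 × 6.96×10⁸ = 1.18×10⁹ m.
L = 4πR_⋆²σT_⋆⁴ = 4π(1.18×10⁹)² × 5.67×10⁻⁸ × (6990)⁴ = 2.38×10²⁷ W.
S = L/(4πd²) = 53.0 W m⁻².
Energy balance: absorbed = emitted ⇒ πR²·S(1−A) = 4πR²·σT_eq⁴, so T_eq⁴ = S(1−A)/(4σ).
T_eq = [53.0 × 0.69 / (4 × 5.67×10⁻⁸)]^(1/4) = (1.61×10⁸)^(1/4) = 113 K.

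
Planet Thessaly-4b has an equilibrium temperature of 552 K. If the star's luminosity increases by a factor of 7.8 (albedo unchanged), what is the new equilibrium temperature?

T_eq ≈ 922 K

T_eq ∝ L^(1/4) · d^(−1/2).
T′ = 552 × 7.8^(1/4) = 922 K.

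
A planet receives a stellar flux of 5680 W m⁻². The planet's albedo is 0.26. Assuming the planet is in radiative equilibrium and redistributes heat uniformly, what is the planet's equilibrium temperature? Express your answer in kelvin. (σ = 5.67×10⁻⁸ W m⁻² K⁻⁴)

T_eq ≈ 369 K

Energy balance: absorbed = emitted ⇒ πR²·S(1−A) = 4πR²·σT_eq⁴, so T_eq⁴ = S(1−A)/(4σ).
T_eq = [5680 × 0.74 / (4 × 5.67×10⁻⁸)]^(1/4) = (1.85×10¹⁰)^(1/4) = 369 K.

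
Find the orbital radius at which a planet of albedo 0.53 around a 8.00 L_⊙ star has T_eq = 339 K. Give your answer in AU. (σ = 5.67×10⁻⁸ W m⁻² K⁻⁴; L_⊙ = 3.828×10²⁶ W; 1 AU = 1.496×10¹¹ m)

L = 8.00 × 3.828×10²⁶ = 3.06×10²⁷ W.
From T_eq⁴ = L(1−A)/(16πσd²): d = √[L(1−A)/(16πσT_eq⁴)].
d = √[3.06×10²⁷ × 0.47 / (16π × 5.67×10⁻⁸ × (339)⁴)] = 1.96×10¹¹ m = 1.31 AU.

d ≈ 1.31 AU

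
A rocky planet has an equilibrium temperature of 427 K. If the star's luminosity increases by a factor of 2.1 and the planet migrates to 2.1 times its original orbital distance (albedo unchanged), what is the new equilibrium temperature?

T_eq ∝ L^(1/4) · d^(−1/2).
T′ = 427 × 2.1^(1/4) / 2.1^(1/2) = 355 K.

T_eq ≈ 355 K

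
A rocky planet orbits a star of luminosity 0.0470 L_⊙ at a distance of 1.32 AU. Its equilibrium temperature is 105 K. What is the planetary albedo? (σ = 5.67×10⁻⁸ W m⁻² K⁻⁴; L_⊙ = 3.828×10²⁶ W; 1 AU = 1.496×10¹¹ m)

d = 1.32 AU = 1.97×10¹¹ m.
L = 0.0470 × 3.828×10²⁶ = 1.80×10²⁵ W.
Flux: S = L/(4πd²) = 1.80×10²⁵/(4π×(1.97×10¹¹)²) = 36.7 W m⁻².
From T_eq⁴ = S(1−A)/(4σ): 1−A = 4σT_eq⁴/S.
1−A = 4 × 5.67×10⁻⁸ × (105)⁴ / 36.7 = 0.751.

A ≈ 0.25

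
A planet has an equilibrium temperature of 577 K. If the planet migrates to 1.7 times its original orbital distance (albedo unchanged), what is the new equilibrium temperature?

T_eq ≈ 443 K

T_eq ∝ L^(1/4) · d^(−1/2).
T′ = 577 / 1.7^(1/2) = 443 K.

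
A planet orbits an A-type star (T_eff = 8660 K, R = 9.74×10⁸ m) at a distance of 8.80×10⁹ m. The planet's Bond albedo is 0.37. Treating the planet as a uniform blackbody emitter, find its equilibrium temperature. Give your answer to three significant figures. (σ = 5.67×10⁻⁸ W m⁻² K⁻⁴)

T_eq ≈ 1810 K

L = 4πR_⋆²σT_⋆⁴ = 4π(9.74×10⁸)² × 5.67×10⁻⁸ × (8660)⁴ = 3.80×10²⁷ W.
S = L/(4πd²) = 3.91×10⁶ W m⁻².
Energy balance: absorbed = emitted ⇒ πR²·S(1−A) = 4πR²·σT_eq⁴, so T_eq⁴ = S(1−A)/(4σ).
T_eq = [3.91×10⁶ × 0.63 / (4 × 5.67×10⁻⁸)]^(1/4) = (1.09×10¹³)^(1/4) = 1810 K.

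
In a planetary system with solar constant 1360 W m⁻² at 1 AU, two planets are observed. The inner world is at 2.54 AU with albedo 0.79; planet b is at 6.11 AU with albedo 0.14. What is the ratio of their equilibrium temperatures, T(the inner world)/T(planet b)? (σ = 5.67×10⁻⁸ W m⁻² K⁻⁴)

T₁/T₂ ≈ 1.090

T_eq = [S₀(1−A)/(4σd²)]^(1/4), so T ∝ (1−A)^(1/4) / √d.
T₁ = [1360×0.21/(4×5.67×10⁻⁸×2.54²)]^(1/4) = 118.20 K.
T₂ = [1360×0.86/(4×5.67×10⁻⁸×6.11²)]^(1/4) = 108.41 K.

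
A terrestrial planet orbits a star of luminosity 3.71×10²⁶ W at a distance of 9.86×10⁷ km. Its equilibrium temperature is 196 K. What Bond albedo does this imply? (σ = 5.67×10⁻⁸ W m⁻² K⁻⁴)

d = 9.86×10⁷ km = 9.86×10¹⁰ m.
Flux: S = L/(4πd²) = 3.71×10²⁶/(4π×(9.86×10¹⁰)²) = 3040 W m⁻².
From T_eq⁴ = S(1−A)/(4σ): 1−A = 4σT_eq⁴/S.
1−A = 4 × 5.67×10⁻⁸ × (196)⁴ / 3040 = 0.110.

A ≈ 0.89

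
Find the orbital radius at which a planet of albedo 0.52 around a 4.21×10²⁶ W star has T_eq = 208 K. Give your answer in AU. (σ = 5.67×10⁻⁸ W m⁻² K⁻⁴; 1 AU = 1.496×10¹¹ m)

From T_eq⁴ = L(1−A)/(16πσd²): d = √[L(1−A)/(16πσT_eq⁴)].
d = √[4.21×10²⁶ × 0.48 / (16π × 5.67×10⁻⁸ × (208)⁴)] = 1.95×10¹¹ m = 1.30 AU.

d ≈ 1.30 AU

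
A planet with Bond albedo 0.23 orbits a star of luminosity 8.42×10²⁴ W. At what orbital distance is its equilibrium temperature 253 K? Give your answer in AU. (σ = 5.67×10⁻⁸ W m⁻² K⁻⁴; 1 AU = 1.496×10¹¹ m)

From T_eq⁴ = L(1−A)/(16πσd²): d = √[L(1−A)/(16πσT_eq⁴)].
d = √[8.42×10²⁴ × 0.77 / (16π × 5.67×10⁻⁸ × (253)⁴)] = 2.36×10¹⁰ m = 0.158 AU.

d ≈ 0.158 AU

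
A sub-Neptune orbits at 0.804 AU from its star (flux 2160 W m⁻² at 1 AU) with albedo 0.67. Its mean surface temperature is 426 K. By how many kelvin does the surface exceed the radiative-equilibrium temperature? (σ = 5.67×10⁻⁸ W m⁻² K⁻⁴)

ΔT ≈ 161.9 K

S = 2160/0.804² = 3342 W m⁻².
T_eq = [S(1−A)/(4σ)]^(1/4) = [3342×0.33/(4×5.67×10⁻⁸)]^(1/4) = 264.1 K.
ΔT = T_surf − T_eq = 426 − 264.1.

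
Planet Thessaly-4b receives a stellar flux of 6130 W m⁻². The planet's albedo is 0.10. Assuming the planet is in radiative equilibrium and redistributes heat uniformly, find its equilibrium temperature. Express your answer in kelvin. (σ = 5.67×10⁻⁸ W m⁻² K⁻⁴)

Energy balance: absorbed = emitted ⇒ πR²·S(1−A) = 4πR²·σT_eq⁴, so T_eq⁴ = S(1−A)/(4σ).
T_eq = [6130 × 0.90 / (4 × 5.67×10⁻⁸)]^(1/4) = (2.43×10¹⁰)^(1/4) = 395 K.

T_eq ≈ 395 K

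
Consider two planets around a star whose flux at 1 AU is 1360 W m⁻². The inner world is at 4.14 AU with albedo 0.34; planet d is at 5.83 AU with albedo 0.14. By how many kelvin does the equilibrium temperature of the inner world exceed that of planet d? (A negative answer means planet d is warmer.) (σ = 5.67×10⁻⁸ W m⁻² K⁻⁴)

T_eq = [S₀(1−A)/(4σd²)]^(1/4), so T ∝ (1−A)^(1/4) / √d.
T₁ = [1360×0.66/(4×5.67×10⁻⁸×4.14²)]^(1/4) = 123.27 K.
T₂ = [1360×0.86/(4×5.67×10⁻⁸×5.83²)]^(1/4) = 110.99 K.

ΔT ≈ 12.3 K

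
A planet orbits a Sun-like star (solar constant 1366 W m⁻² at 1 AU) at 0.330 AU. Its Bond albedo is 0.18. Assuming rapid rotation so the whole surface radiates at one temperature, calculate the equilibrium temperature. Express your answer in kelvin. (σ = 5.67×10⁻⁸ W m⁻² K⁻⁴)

T_eq ≈ 461 K

Flux at 0.330 AU: S = 1366/0.330² = 1.25×10⁴ W m⁻².
Energy balance: absorbed = emitted ⇒ πR²·S(1−A) = 4πR²·σT_eq⁴, so T_eq⁴ = S(1−A)/(4σ).
T_eq = [1.25×10⁴ × 0.82 / (4 × 5.67×10⁻⁸)]^(1/4) = (4.54×10¹⁰)^(1/4) = 461 K.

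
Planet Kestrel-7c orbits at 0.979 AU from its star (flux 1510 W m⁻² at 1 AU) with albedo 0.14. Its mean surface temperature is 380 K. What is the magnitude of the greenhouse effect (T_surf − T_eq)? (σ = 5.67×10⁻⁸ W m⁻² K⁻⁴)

ΔT ≈ 102.0 K

S = 1510/0.979² = 1575 W m⁻².
T_eq = [S(1−A)/(4σ)]^(1/4) = [1575×0.86/(4×5.67×10⁻⁸)]^(1/4) = 278.0 K.
ΔT = T_surf − T_eq = 380 − 278.0.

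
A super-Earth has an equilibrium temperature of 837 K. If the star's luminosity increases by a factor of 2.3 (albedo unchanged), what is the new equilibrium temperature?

T_eq ∝ L^(1/4) · d^(−1/2).
T′ = 837 × 2.3^(1/4) = 1030 K.

T_eq ≈ 1030 K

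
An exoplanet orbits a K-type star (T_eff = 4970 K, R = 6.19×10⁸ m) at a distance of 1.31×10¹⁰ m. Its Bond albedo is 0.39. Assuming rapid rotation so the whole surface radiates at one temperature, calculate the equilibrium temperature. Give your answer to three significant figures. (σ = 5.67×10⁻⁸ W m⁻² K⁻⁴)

T_eq ≈ 675 K

L = 4πR_⋆²σT_⋆⁴ = 4π(6.19×10⁸)² × 5.67×10⁻⁸ × (4970)⁴ = 1.67×10²⁶ W.
S = L/(4πd²) = 7.72×10⁴ W m⁻².
Energy balance: absorbed = emitted ⇒ πR²·S(1−A) = 4πR²·σT_eq⁴, so T_eq⁴ = S(1−A)/(4σ).
T_eq = [7.72×10⁴ × 0.61 / (4 × 5.67×10⁻⁸)]^(1/4) = (2.08×10¹¹)^(1/4) = 675 K.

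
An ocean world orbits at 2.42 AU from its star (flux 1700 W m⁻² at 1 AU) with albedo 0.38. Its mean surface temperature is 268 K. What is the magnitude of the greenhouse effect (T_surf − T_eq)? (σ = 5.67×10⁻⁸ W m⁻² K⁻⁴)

S = 1700/2.42² = 290.3 W m⁻².
T_eq = [S(1−A)/(4σ)]^(1/4) = [290.3×0.62/(4×5.67×10⁻⁸)]^(1/4) = 167.8 K.
ΔT = T_surf − T_eq = 268 − 167.8.

ΔT ≈ 100.2 K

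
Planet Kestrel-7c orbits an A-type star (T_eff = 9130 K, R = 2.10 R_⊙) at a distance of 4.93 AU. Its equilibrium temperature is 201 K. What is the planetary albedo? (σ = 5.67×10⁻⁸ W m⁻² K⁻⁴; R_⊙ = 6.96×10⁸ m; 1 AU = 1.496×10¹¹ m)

A ≈ 0.76

R_⋆ = 2.10 × 6.96×10⁸ = 1.46×10⁹ m.
d = 4.93 AU = 7.38×10¹¹ m.
L = 4πR_⋆²σT_⋆⁴ = 4π(1.46×10⁹)² × 5.67×10⁻⁸ × (9130)⁴ = 1.06×10²⁸ W.
S = L/(4πd²) = 1550 W m⁻².
From T_eq⁴ = S(1−A)/(4σ): 1−A = 4σT_eq⁴/S.
1−A = 4 × 5.67×10⁻⁸ × (201)⁴ / 1550 = 0.239.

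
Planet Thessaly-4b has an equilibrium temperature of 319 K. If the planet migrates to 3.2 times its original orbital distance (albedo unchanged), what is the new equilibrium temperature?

T_eq ∝ L^(1/4) · d^(−1/2).
T′ = 319 / 3.2^(1/2) = 178 K.

T_eq ≈ 178 K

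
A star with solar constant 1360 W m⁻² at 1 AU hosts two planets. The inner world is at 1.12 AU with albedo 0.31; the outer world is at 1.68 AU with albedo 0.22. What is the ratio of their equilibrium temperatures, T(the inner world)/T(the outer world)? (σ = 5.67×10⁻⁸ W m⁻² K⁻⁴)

T_eq = [S₀(1−A)/(4σd²)]^(1/4), so T ∝ (1−A)^(1/4) / √d.
T₁ = [1360×0.69/(4×5.67×10⁻⁸×1.12²)]^(1/4) = 239.65 K.
T₂ = [1360×0.78/(4×5.67×10⁻⁸×1.68²)]^(1/4) = 201.76 K.

T₁/T₂ ≈ 1.188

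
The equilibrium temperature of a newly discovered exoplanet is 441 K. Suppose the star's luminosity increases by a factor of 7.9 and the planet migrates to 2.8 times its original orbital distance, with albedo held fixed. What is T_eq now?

T_eq ∝ L^(1/4) · d^(−1/2).
T′ = 441 × 7.9^(1/4) / 2.8^(1/2) = 442 K.

T_eq ≈ 442 K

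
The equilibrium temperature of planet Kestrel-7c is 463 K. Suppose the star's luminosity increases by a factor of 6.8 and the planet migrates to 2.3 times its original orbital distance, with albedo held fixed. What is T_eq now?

T_eq ∝ L^(1/4) · d^(−1/2).
T′ = 463 × 6.8^(1/4) / 2.3^(1/2) = 493 K.

T_eq ≈ 493 K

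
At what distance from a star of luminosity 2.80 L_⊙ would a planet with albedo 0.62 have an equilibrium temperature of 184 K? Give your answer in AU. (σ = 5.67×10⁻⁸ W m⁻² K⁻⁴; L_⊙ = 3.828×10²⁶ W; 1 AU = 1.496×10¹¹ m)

d ≈ 2.36 AU

L = 2.80 × 3.828×10²⁶ = 1.07×10²⁷ W.
From T_eq⁴ = L(1−A)/(16πσd²): d = √[L(1−A)/(16πσT_eq⁴)].
d = √[1.07×10²⁷ × 0.38 / (16π × 5.67×10⁻⁸ × (184)⁴)] = 3.53×10¹¹ m = 2.36 AU.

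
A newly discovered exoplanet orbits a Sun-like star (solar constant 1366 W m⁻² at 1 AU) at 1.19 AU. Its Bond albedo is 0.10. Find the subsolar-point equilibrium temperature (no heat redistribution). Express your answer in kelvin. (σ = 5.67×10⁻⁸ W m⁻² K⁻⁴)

Flux at 1.19 AU: S = 1366/1.19² = 965 W m⁻².
At the subsolar point the surface absorbs S(1−A) and emits σT⁴ per unit area — no factor of 4, since only the local patch is in balance.
T = [965 × 0.90 / 5.67×10⁻⁸]^(1/4) = (1.53×10¹⁰)^(1/4) = 352 K.

T_ss ≈ 352 K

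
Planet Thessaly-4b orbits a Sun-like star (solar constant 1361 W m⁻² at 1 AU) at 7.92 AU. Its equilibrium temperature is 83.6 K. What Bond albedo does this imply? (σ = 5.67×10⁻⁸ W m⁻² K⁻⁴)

Flux at 7.92 AU: S = 1361/7.92² = 21.7 W m⁻².
From T_eq⁴ = S(1−A)/(4σ): 1−A = 4σT_eq⁴/S.
1−A = 4 × 5.67×10⁻⁸ × (83.6)⁴ / 21.7 = 0.511.

A ≈ 0.49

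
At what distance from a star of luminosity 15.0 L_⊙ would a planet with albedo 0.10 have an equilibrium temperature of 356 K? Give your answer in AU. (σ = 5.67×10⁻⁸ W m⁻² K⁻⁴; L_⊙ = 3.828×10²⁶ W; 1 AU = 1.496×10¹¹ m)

d ≈ 2.25 AU

L = 15.0 × 3.828×10²⁶ = 5.74×10²⁷ W.
From T_eq⁴ = L(1−A)/(16πσd²): d = √[L(1−A)/(16πσT_eq⁴)].
d = √[5.74×10²⁷ × 0.90 / (16π × 5.67×10⁻⁸ × (356)⁴)] = 3.36×10¹¹ m = 2.25 AU.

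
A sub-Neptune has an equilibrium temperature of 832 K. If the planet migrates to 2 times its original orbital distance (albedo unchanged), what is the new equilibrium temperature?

T_eq ≈ 588 K

T_eq ∝ L^(1/4) · d^(−1/2).
T′ = 832 / 2^(1/2) = 588 K.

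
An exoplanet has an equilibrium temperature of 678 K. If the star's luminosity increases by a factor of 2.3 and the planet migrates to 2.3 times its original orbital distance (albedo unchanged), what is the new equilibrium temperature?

T_eq ∝ L^(1/4) · d^(−1/2).
T′ = 678 × 2.3^(1/4) / 2.3^(1/2) = 551 K.

T_eq ≈ 551 K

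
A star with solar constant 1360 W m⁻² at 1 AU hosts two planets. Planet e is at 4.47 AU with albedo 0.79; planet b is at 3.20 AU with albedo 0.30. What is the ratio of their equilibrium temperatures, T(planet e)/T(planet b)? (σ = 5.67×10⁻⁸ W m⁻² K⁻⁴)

T_eq = [S₀(1−A)/(4σd²)]^(1/4), so T ∝ (1−A)^(1/4) / √d.
T₁ = [1360×0.21/(4×5.67×10⁻⁸×4.47²)]^(1/4) = 89.10 K.
T₂ = [1360×0.70/(4×5.67×10⁻⁸×3.20²)]^(1/4) = 142.29 K.

T₁/T₂ ≈ 0.626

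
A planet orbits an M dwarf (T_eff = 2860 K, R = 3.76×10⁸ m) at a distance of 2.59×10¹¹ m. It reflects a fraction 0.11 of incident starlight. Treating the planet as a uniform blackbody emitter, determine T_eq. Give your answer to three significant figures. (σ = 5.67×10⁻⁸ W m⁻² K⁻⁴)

T_eq ≈ 74.8 K

L = 4πR_⋆²σT_⋆⁴ = 4π(3.76×10⁸)² × 5.67×10⁻⁸ × (2860)⁴ = 6.74×10²⁴ W.
S = L/(4πd²) = 8.00 W m⁻².
Energy balance: absorbed = emitted ⇒ πR²·S(1−A) = 4πR²·σT_eq⁴, so T_eq⁴ = S(1−A)/(4σ).
T_eq = [8.00 × 0.89 / (4 × 5.67×10⁻⁸)]^(1/4) = (3.14×10⁷)^(1/4) = 74.8 K.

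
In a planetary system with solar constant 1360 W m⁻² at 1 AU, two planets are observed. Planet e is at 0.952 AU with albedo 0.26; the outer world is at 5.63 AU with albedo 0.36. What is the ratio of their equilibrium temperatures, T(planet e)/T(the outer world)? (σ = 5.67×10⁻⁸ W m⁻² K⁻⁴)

T_eq = [S₀(1−A)/(4σd²)]^(1/4), so T ∝ (1−A)^(1/4) / √d.
T₁ = [1360×0.74/(4×5.67×10⁻⁸×0.952²)]^(1/4) = 264.52 K.
T₂ = [1360×0.64/(4×5.67×10⁻⁸×5.63²)]^(1/4) = 104.90 K.

T₁/T₂ ≈ 2.522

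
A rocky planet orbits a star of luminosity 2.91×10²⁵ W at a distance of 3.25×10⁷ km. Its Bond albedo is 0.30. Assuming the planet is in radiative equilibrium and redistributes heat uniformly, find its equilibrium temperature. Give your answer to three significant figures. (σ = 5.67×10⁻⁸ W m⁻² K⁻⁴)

d = 3.25×10⁷ km = 3.25×10¹⁰ m.
Flux: S = L/(4πd²) = 2.91×10²⁵/(4π×(3.25×10¹⁰)²) = 2190 W m⁻².
Energy balance: absorbed = emitted ⇒ πR²·S(1−A) = 4πR²·σT_eq⁴, so T_eq⁴ = S(1−A)/(4σ).
T_eq = [2190 × 0.70 / (4 × 5.67×10⁻⁸)]^(1/4) = (6.77×10⁹)^(1/4) = 287 K.

T_eq ≈ 287 K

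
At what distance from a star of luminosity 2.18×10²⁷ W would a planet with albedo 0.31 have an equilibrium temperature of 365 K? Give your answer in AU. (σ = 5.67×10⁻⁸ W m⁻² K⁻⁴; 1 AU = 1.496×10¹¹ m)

From T_eq⁴ = L(1−A)/(16πσd²): d = √[L(1−A)/(16πσT_eq⁴)].
d = √[2.18×10²⁷ × 0.69 / (16π × 5.67×10⁻⁸ × (365)⁴)] = 1.72×10¹¹ m = 1.15 AU.

d ≈ 1.15 AU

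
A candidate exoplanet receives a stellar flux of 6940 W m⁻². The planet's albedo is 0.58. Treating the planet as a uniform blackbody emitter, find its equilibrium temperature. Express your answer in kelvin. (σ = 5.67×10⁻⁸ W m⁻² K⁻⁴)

Energy balance: absorbed = emitted ⇒ πR²·S(1−A) = 4πR²·σT_eq⁴, so T_eq⁴ = S(1−A)/(4σ).
T_eq = [6940 × 0.42 / (4 × 5.67×10⁻⁸)]^(1/4) = (1.29×10¹⁰)^(1/4) = 337 K.

T_eq ≈ 337 K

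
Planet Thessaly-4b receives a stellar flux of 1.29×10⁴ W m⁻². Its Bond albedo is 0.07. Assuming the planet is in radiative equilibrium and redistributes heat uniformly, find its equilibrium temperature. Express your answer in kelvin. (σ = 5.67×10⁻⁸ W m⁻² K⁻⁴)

Energy balance: absorbed = emitted ⇒ πR²·S(1−A) = 4πR²·σT_eq⁴, so T_eq⁴ = S(1−A)/(4σ).
T_eq = [1.29×10⁴ × 0.93 / (4 × 5.67×10⁻⁸)]^(1/4) = (5.29×10¹⁰)^(1/4) = 480 K.

T_eq ≈ 480 K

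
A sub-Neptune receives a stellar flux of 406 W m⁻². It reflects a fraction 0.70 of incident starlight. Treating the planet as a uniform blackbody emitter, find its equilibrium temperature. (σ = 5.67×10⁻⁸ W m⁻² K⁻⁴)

T_eq ≈ 152 K

Energy balance: absorbed = emitted ⇒ πR²·S(1−A) = 4πR²·σT_eq⁴, so T_eq⁴ = S(1−A)/(4σ).
T_eq = [406 × 0.30 / (4 × 5.67×10⁻⁸)]^(1/4) = (5.37×10⁸)^(1/4) = 152 K.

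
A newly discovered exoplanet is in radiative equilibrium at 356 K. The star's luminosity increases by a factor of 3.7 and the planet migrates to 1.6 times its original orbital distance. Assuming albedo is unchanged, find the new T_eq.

T_eq ∝ L^(1/4) · d^(−1/2).
T′ = 356 × 3.7^(1/4) / 1.6^(1/2) = 390 K.

T_eq ≈ 390 K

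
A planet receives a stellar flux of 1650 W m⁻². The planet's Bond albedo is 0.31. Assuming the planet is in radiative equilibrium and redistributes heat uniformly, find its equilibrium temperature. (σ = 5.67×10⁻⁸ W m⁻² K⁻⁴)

T_eq ≈ 266 K

Energy balance: absorbed = emitted ⇒ πR²·S(1−A) = 4πR²·σT_eq⁴, so T_eq⁴ = S(1−A)/(4σ).
T_eq = [1650 × 0.69 / (4 × 5.67×10⁻⁸)]^(1/4) = (5.02×10⁹)^(1/4) = 266 K.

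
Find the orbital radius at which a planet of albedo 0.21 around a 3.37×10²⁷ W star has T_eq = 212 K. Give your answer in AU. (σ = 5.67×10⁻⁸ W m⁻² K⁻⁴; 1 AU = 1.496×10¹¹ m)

From T_eq⁴ = L(1−A)/(16πσd²): d = √[L(1−A)/(16πσT_eq⁴)].
d = √[3.37×10²⁷ × 0.79 / (16π × 5.67×10⁻⁸ × (212)⁴)] = 6.80×10¹¹ m = 4.55 AU.

d ≈ 4.55 AU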